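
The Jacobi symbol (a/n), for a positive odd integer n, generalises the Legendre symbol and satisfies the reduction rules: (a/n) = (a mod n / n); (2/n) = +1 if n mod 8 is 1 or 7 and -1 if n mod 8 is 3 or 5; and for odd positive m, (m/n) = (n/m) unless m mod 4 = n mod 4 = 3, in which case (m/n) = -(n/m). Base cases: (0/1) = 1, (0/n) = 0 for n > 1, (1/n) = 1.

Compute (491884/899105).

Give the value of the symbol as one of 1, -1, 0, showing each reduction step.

1

factor out 2^2: 491884 = 2^2·122971; with 899105 mod 8 = 1, (2/899105) = +1; sign now +1; continue with (122971/899105)
flip (122971/899105) -> (899105/122971): both odd, 122971 mod 4 = 3, 899105 mod 4 = 1, so the flip contributes +1; sign now +1
(899105/122971): 899105 mod 122971 = 38308, so (899105/122971) = (38308/122971)
factor out 2^2: 38308 = 2^2·9577; with 122971 mod 8 = 3, (2/122971) = -1; sign now +1; continue with (9577/122971)
flip (9577/122971) -> (122971/9577): both odd, 9577 mod 4 = 1, 122971 mod 4 = 3, so the flip contributes +1; sign now +1
(122971/9577): 122971 mod 9577 = 8047, so (122971/9577) = (8047/9577)
flip (8047/9577) -> (9577/8047): both odd, 8047 mod 4 = 3, 9577 mod 4 = 1, so the flip contributes +1; sign now +1
(9577/8047): 9577 mod 8047 = 1530, so (9577/8047) = (1530/8047)
factor out 2^1: 1530 = 2^1·765; with 8047 mod 8 = 7, (2/8047) = +1; sign now +1; continue with (765/8047)
flip (765/8047) -> (8047/765): both odd, 765 mod 4 = 1, 8047 mod 4 = 3, so the flip contributes +1; sign now +1
(8047/765): 8047 mod 765 = 397, so (8047/765) = (397/765)
flip (397/765) -> (765/397): both odd, 397 mod 4 = 1, 765 mod 4 = 1, so the flip contributes +1; sign now +1
(765/397): 765 mod 397 = 368, so (765/397) = (368/397)
factor out 2^4: 368 = 2^4·23; with 397 mod 8 = 5, (2/397) = -1; sign now +1; continue with (23/397)
flip (23/397) -> (397/23): both odd, 23 mod 4 = 3, 397 mod 4 = 1, so the flip contributes +1; sign now +1
(397/23): 397 mod 23 = 6, so (397/23) = (6/23)
factor out 2^1: 6 = 2^1·3; with 23 mod 8 = 7, (2/23) = +1; sign now +1; continue with (3/23)
flip (3/23) -> (23/3): both odd, 3 mod 4 = 3, 23 mod 4 = 3, so the flip contributes -1; sign now -1
(23/3): 23 mod 3 = 2, so (23/3) = (2/3)
factor out 2^1: 2 = 2^1·1; with 3 mod 8 = 3, (2/3) = -1; sign now +1; continue with (1/3)
reached (1/3) = 1, so the symbol is +1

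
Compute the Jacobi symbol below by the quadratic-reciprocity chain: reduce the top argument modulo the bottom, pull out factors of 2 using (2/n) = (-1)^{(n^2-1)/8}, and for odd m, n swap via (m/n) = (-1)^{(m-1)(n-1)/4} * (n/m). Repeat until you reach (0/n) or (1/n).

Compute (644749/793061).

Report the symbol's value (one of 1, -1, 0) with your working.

1

reciprocity: (644749/793061) = +1·(793061/644749) since 644749 mod 4 = 1, 793061 mod 4 = 1; sign now +1
(793061/644749) = (148312/644749)   [reduce mod 644749]
148312 = 2^3·18539; (2/644749) = -1 since 644749 mod 8 = 5, so (148312/644749) = (-1)^3·(18539/644749); sign now -1
reciprocity: (18539/644749) = +1·(644749/18539) since 18539 mod 4 = 3, 644749 mod 4 = 1; sign now -1
(644749/18539) = (14423/18539)   [reduce mod 18539]
reciprocity: (14423/18539) = -1·(18539/14423) since 14423 mod 4 = 3, 18539 mod 4 = 3; sign now +1
(18539/14423) = (4116/14423)   [reduce mod 14423]
4116 = 2^2·1029; (2/14423) = +1 since 14423 mod 8 = 7, so (4116/14423) = (+1)^2·(1029/14423); sign now +1
reciprocity: (1029/14423) = +1·(14423/1029) since 1029 mod 4 = 1, 14423 mod 4 = 3; sign now +1
(14423/1029) = (17/1029)   [reduce mod 1029]
reciprocity: (17/1029) = +1·(1029/17) since 17 mod 4 = 1, 1029 mod 4 = 1; sign now +1
(1029/17) = (9/17)   [reduce mod 17]
reciprocity: (9/17) = +1·(17/9) since 9 mod 4 = 1, 17 mod 4 = 1; sign now +1
(17/9) = (8/9)   [reduce mod 9]
8 = 2^3·1; (2/9) = +1 since 9 mod 8 = 1, so (8/9) = (+1)^3·(1/9); sign now +1
(1/9) = 1; final value = sign = +1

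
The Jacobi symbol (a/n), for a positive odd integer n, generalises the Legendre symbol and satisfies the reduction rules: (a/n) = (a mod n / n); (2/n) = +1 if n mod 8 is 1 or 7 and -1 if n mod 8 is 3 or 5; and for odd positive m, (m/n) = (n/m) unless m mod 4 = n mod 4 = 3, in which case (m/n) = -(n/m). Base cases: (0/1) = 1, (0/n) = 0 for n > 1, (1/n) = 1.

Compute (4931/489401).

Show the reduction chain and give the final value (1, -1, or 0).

flip (4931/489401) -> (489401/4931): both odd, 4931 mod 4 = 3, 489401 mod 4 = 1, so the flip contributes +1; sign now +1
(489401/4931): 489401 mod 4931 = 1232, so (489401/4931) = (1232/4931)
factor out 2^4: 1232 = 2^4·77; with 4931 mod 8 = 3, (2/4931) = -1; sign now +1; continue with (77/4931)
flip (77/4931) -> (4931/77): both odd, 77 mod 4 = 1, 4931 mod 4 = 3, so the flip contributes +1; sign now +1
(4931/77): 4931 mod 77 = 3, so (4931/77) = (3/77)
flip (3/77) -> (77/3): both odd, 3 mod 4 = 3, 77 mod 4 = 1, so the flip contributes +1; sign now +1
(77/3): 77 mod 3 = 2, so (77/3) = (2/3)
factor out 2^1: 2 = 2^1·1; with 3 mod 8 = 3, (2/3) = -1; sign now -1; continue with (1/3)
reached (1/3) = 1, so the symbol is -1

-1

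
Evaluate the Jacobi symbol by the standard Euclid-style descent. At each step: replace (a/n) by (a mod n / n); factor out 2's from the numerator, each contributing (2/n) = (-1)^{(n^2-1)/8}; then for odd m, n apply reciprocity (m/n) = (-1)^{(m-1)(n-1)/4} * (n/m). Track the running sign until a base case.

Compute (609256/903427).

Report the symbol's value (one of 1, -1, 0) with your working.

-1

factor out 2^3: 609256 = 2^3·76157; with 903427 mod 8 = 3, (2/903427) = -1; sign now -1; continue with (76157/903427)
flip (76157/903427) -> (903427/76157): both odd, 76157 mod 4 = 1, 903427 mod 4 = 3, so the flip contributes +1; sign now -1
(903427/76157): 903427 mod 76157 = 65700, so (903427/76157) = (65700/76157)
factor out 2^2: 65700 = 2^2·16425; with 76157 mod 8 = 5, (2/76157) = -1; sign now -1; continue with (16425/76157)
flip (16425/76157) -> (76157/16425): both odd, 16425 mod 4 = 1, 76157 mod 4 = 1, so the flip contributes +1; sign now -1
(76157/16425): 76157 mod 16425 = 10457, so (76157/16425) = (10457/16425)
flip (10457/16425) -> (16425/10457): both odd, 10457 mod 4 = 1, 16425 mod 4 = 1, so the flip contributes +1; sign now -1
(16425/10457): 16425 mod 10457 = 5968, so (16425/10457) = (5968/10457)
factor out 2^4: 5968 = 2^4·373; with 10457 mod 8 = 1, (2/10457) = +1; sign now -1; continue with (373/10457)
flip (373/10457) -> (10457/373): both odd, 373 mod 4 = 1, 10457 mod 4 = 1, so the flip contributes +1; sign now -1
(10457/373): 10457 mod 373 = 13, so (10457/373) = (13/373)
flip (13/373) -> (373/13): both odd, 13 mod 4 = 1, 373 mod 4 = 1, so the flip contributes +1; sign now -1
(373/13): 373 mod 13 = 9, so (373/13) = (9/13)
flip (9/13) -> (13/9): both odd, 9 mod 4 = 1, 13 mod 4 = 1, so the flip contributes +1; sign now -1
(13/9): 13 mod 9 = 4, so (13/9) = (4/9)
factor out 2^2: 4 = 2^2·1; with 9 mod 8 = 1, (2/9) = +1; sign now -1; continue with (1/9)
reached (1/9) = 1, so the symbol is -1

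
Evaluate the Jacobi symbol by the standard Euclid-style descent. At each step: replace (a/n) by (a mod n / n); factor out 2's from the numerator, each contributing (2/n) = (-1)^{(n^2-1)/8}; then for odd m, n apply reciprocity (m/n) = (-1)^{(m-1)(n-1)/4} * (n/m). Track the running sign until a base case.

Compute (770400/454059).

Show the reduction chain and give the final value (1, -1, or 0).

(770400/454059) = (316341/454059)   [reduce mod 454059]
reciprocity: (316341/454059) = +1·(454059/316341) since 316341 mod 4 = 1, 454059 mod 4 = 3; sign now +1
(454059/316341) = (137718/316341)   [reduce mod 316341]
137718 = 2^1·68859; (2/316341) = -1 since 316341 mod 8 = 5, so (137718/316341) = (-1)^1·(68859/316341); sign now -1
reciprocity: (68859/316341) = +1·(316341/68859) since 68859 mod 4 = 3, 316341 mod 4 = 1; sign now -1
(316341/68859) = (40905/68859)   [reduce mod 68859]
reciprocity: (40905/68859) = +1·(68859/40905) since 40905 mod 4 = 1, 68859 mod 4 = 3; sign now -1
(68859/40905) = (27954/40905)   [reduce mod 40905]
27954 = 2^1·13977; (2/40905) = +1 since 40905 mod 8 = 1, so (27954/40905) = (+1)^1·(13977/40905); sign now -1
reciprocity: (13977/40905) = +1·(40905/13977) since 13977 mod 4 = 1, 40905 mod 4 = 1; sign now -1
(40905/13977) = (12951/13977)   [reduce mod 13977]
reciprocity: (12951/13977) = +1·(13977/12951) since 12951 mod 4 = 3, 13977 mod 4 = 1; sign now -1
(13977/12951) = (1026/12951)   [reduce mod 12951]
1026 = 2^1·513; (2/12951) = +1 since 12951 mod 8 = 7, so (1026/12951) = (+1)^1·(513/12951); sign now -1
reciprocity: (513/12951) = +1·(12951/513) since 513 mod 4 = 1, 12951 mod 4 = 3; sign now -1
(12951/513) = (126/513)   [reduce mod 513]
126 = 2^1·63; (2/513) = +1 since 513 mod 8 = 1, so (126/513) = (+1)^1·(63/513); sign now -1
reciprocity: (63/513) = +1·(513/63) since 63 mod 4 = 3, 513 mod 4 = 1; sign now -1
(513/63) = (9/63)   [reduce mod 63]
reciprocity: (9/63) = +1·(63/9) since 9 mod 4 = 1, 63 mod 4 = 3; sign now -1
(63/9) = (0/9)   [reduce mod 9]
(0/9) = 0   [gcd(a, n) > 1]; final value = 0

0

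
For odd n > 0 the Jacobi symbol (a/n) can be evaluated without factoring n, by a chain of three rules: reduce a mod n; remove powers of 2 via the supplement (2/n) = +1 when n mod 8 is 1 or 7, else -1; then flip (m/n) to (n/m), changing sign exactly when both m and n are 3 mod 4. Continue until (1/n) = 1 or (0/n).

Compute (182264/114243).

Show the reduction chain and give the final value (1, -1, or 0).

(182264/114243) = (68021/114243)   [reduce mod 114243]
reciprocity: (68021/114243) = +1·(114243/68021) since 68021 mod 4 = 1, 114243 mod 4 = 3; sign now +1
(114243/68021) = (46222/68021)   [reduce mod 68021]
46222 = 2^1·23111; (2/68021) = -1 since 68021 mod 8 = 5, so (46222/68021) = (-1)^1·(23111/68021); sign now -1
reciprocity: (23111/68021) = +1·(68021/23111) since 23111 mod 4 = 3, 68021 mod 4 = 1; sign now -1
(68021/23111) = (21799/23111)   [reduce mod 23111]
reciprocity: (21799/23111) = -1·(23111/21799) since 21799 mod 4 = 3, 23111 mod 4 = 3; sign now +1
(23111/21799) = (1312/21799)   [reduce mod 21799]
1312 = 2^5·41; (2/21799) = +1 since 21799 mod 8 = 7, so (1312/21799) = (+1)^5·(41/21799); sign now +1
reciprocity: (41/21799) = +1·(21799/41) since 41 mod 4 = 1, 21799 mod 4 = 3; sign now +1
(21799/41) = (28/41)   [reduce mod 41]
28 = 2^2·7; (2/41) = +1 since 41 mod 8 = 1, so (28/41) = (+1)^2·(7/41); sign now +1
reciprocity: (7/41) = +1·(41/7) since 7 mod 4 = 3, 41 mod 4 = 1; sign now +1
(41/7) = (6/7)   [reduce mod 7]
6 = 2^1·3; (2/7) = +1 since 7 mod 8 = 7, so (6/7) = (+1)^1·(3/7); sign now +1
reciprocity: (3/7) = -1·(7/3) since 3 mod 4 = 3, 7 mod 4 = 3; sign now -1
(7/3) = (1/3)   [reduce mod 3]
(1/3) = 1; final value = sign = -1

-1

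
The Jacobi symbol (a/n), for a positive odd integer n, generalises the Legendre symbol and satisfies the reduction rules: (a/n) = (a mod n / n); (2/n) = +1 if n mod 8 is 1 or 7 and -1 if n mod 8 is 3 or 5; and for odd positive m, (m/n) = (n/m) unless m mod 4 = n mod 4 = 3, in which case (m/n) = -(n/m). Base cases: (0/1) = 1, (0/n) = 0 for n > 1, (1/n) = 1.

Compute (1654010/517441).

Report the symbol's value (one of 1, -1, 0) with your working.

(1654010/517441): 1654010 mod 517441 = 101687, so (1654010/517441) = (101687/517441)
flip (101687/517441) -> (517441/101687): both odd, 101687 mod 4 = 3, 517441 mod 4 = 1, so the flip contributes +1; sign now +1
(517441/101687): 517441 mod 101687 = 9006, so (517441/101687) = (9006/101687)
factor out 2^1: 9006 = 2^1·4503; with 101687 mod 8 = 7, (2/101687) = +1; sign now +1; continue with (4503/101687)
flip (4503/101687) -> (101687/4503): both odd, 4503 mod 4 = 3, 101687 mod 4 = 3, so the flip contributes -1; sign now -1
(101687/4503): 101687 mod 4503 = 2621, so (101687/4503) = (2621/4503)
flip (2621/4503) -> (4503/2621): both odd, 2621 mod 4 = 1, 4503 mod 4 = 3, so the flip contributes +1; sign now -1
(4503/2621): 4503 mod 2621 = 1882, so (4503/2621) = (1882/2621)
factor out 2^1: 1882 = 2^1·941; with 2621 mod 8 = 5, (2/2621) = -1; sign now +1; continue with (941/2621)
flip (941/2621) -> (2621/941): both odd, 941 mod 4 = 1, 2621 mod 4 = 1, so the flip contributes +1; sign now +1
(2621/941): 2621 mod 941 = 739, so (2621/941) = (739/941)
flip (739/941) -> (941/739): both odd, 739 mod 4 = 3, 941 mod 4 = 1, so the flip contributes +1; sign now +1
(941/739): 941 mod 739 = 202, so (941/739) = (202/739)
factor out 2^1: 202 = 2^1·101; with 739 mod 8 = 3, (2/739) = -1; sign now -1; continue with (101/739)
flip (101/739) -> (739/101): both odd, 101 mod 4 = 1, 739 mod 4 = 3, so the flip contributes +1; sign now -1
(739/101): 739 mod 101 = 32, so (739/101) = (32/101)
factor out 2^5: 32 = 2^5·1; with 101 mod 8 = 5, (2/101) = -1; sign now +1; continue with (1/101)
reached (1/101) = 1, so the symbol is +1

1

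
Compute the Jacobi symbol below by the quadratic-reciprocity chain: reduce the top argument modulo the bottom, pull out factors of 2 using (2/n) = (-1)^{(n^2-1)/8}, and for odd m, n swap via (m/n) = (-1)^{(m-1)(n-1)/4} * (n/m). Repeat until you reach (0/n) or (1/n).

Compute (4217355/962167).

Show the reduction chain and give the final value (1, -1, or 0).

1

(4217355/962167) = (368687/962167)   [reduce mod 962167]
reciprocity: (368687/962167) = -1·(962167/368687) since 368687 mod 4 = 3, 962167 mod 4 = 3; sign now -1
(962167/368687) = (224793/368687)   [reduce mod 368687]
reciprocity: (224793/368687) = +1·(368687/224793) since 224793 mod 4 = 1, 368687 mod 4 = 3; sign now -1
(368687/224793) = (143894/224793)   [reduce mod 224793]
143894 = 2^1·71947; (2/224793) = +1 since 224793 mod 8 = 1, so (143894/224793) = (+1)^1·(71947/224793); sign now -1
reciprocity: (71947/224793) = +1·(224793/71947) since 71947 mod 4 = 3, 224793 mod 4 = 1; sign now -1
(224793/71947) = (8952/71947)   [reduce mod 71947]
8952 = 2^3·1119; (2/71947) = -1 since 71947 mod 8 = 3, so (8952/71947) = (-1)^3·(1119/71947); sign now +1
reciprocity: (1119/71947) = -1·(71947/1119) since 1119 mod 4 = 3, 71947 mod 4 = 3; sign now -1
(71947/1119) = (331/1119)   [reduce mod 1119]
reciprocity: (331/1119) = -1·(1119/331) since 331 mod 4 = 3, 1119 mod 4 = 3; sign now +1
(1119/331) = (126/331)   [reduce mod 331]
126 = 2^1·63; (2/331) = -1 since 331 mod 8 = 3, so (126/331) = (-1)^1·(63/331); sign now -1
reciprocity: (63/331) = -1·(331/63) since 63 mod 4 = 3, 331 mod 4 = 3; sign now +1
(331/63) = (16/63)   [reduce mod 63]
16 = 2^4·1; (2/63) = +1 since 63 mod 8 = 7, so (16/63) = (+1)^4·(1/63); sign now +1
(1/63) = 1; final value = sign = +1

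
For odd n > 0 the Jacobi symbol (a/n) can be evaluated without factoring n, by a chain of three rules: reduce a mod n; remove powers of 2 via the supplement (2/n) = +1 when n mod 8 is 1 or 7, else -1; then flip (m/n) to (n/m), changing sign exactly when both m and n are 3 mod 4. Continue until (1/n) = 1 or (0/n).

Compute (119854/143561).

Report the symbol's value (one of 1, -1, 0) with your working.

1

factor out 2^1: 119854 = 2^1·59927; with 143561 mod 8 = 1, (2/143561) = +1; sign now +1; continue with (59927/143561)
flip (59927/143561) -> (143561/59927): both odd, 59927 mod 4 = 3, 143561 mod 4 = 1, so the flip contributes +1; sign now +1
(143561/59927): 143561 mod 59927 = 23707, so (143561/59927) = (23707/59927)
flip (23707/59927) -> (59927/23707): both odd, 23707 mod 4 = 3, 59927 mod 4 = 3, so the flip contributes -1; sign now -1
(59927/23707): 59927 mod 23707 = 12513, so (59927/23707) = (12513/23707)
flip (12513/23707) -> (23707/12513): both odd, 12513 mod 4 = 1, 23707 mod 4 = 3, so the flip contributes +1; sign now -1
(23707/12513): 23707 mod 12513 = 11194, so (23707/12513) = (11194/12513)
factor out 2^1: 11194 = 2^1·5597; with 12513 mod 8 = 1, (2/12513) = +1; sign now -1; continue with (5597/12513)
flip (5597/12513) -> (12513/5597): both odd, 5597 mod 4 = 1, 12513 mod 4 = 1, so the flip contributes +1; sign now -1
(12513/5597): 12513 mod 5597 = 1319, so (12513/5597) = (1319/5597)
flip (1319/5597) -> (5597/1319): both odd, 1319 mod 4 = 3, 5597 mod 4 = 1, so the flip contributes +1; sign now -1
(5597/1319): 5597 mod 1319 = 321, so (5597/1319) = (321/1319)
flip (321/1319) -> (1319/321): both odd, 321 mod 4 = 1, 1319 mod 4 = 3, so the flip contributes +1; sign now -1
(1319/321): 1319 mod 321 = 35, so (1319/321) = (35/321)
flip (35/321) -> (321/35): both odd, 35 mod 4 = 3, 321 mod 4 = 1, so the flip contributes +1; sign now -1
(321/35): 321 mod 35 = 6, so (321/35) = (6/35)
factor out 2^1: 6 = 2^1·3; with 35 mod 8 = 3, (2/35) = -1; sign now +1; continue with (3/35)
flip (3/35) -> (35/3): both odd, 3 mod 4 = 3, 35 mod 4 = 3, so the flip contributes -1; sign now -1
(35/3): 35 mod 3 = 2, so (35/3) = (2/3)
factor out 2^1: 2 = 2^1·1; with 3 mod 8 = 3, (2/3) = -1; sign now +1; continue with (1/3)
reached (1/3) = 1, so the symbol is +1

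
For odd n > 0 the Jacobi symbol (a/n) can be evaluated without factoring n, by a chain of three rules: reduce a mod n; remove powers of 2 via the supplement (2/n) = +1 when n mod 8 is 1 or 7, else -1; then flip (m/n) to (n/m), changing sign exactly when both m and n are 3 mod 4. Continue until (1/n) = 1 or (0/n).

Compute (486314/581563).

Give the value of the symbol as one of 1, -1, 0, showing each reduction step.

factor out 2^1: 486314 = 2^1·243157; with 581563 mod 8 = 3, (2/581563) = -1; sign now -1; continue with (243157/581563)
flip (243157/581563) -> (581563/243157): both odd, 243157 mod 4 = 1, 581563 mod 4 = 3, so the flip contributes +1; sign now -1
(581563/243157): 581563 mod 243157 = 95249, so (581563/243157) = (95249/243157)
flip (95249/243157) -> (243157/95249): both odd, 95249 mod 4 = 1, 243157 mod 4 = 1, so the flip contributes +1; sign now -1
(243157/95249): 243157 mod 95249 = 52659, so (243157/95249) = (52659/95249)
flip (52659/95249) -> (95249/52659): both odd, 52659 mod 4 = 3, 95249 mod 4 = 1, so the flip contributes +1; sign now -1
(95249/52659): 95249 mod 52659 = 42590, so (95249/52659) = (42590/52659)
factor out 2^1: 42590 = 2^1·21295; with 52659 mod 8 = 3, (2/52659) = -1; sign now +1; continue with (21295/52659)
flip (21295/52659) -> (52659/21295): both odd, 21295 mod 4 = 3, 52659 mod 4 = 3, so the flip contributes -1; sign now -1
(52659/21295): 52659 mod 21295 = 10069, so (52659/21295) = (10069/21295)
flip (10069/21295) -> (21295/10069): both odd, 10069 mod 4 = 1, 21295 mod 4 = 3, so the flip contributes +1; sign now -1
(21295/10069): 21295 mod 10069 = 1157, so (21295/10069) = (1157/10069)
flip (1157/10069) -> (10069/1157): both odd, 1157 mod 4 = 1, 10069 mod 4 = 1, so the flip contributes +1; sign now -1
(10069/1157): 10069 mod 1157 = 813, so (10069/1157) = (813/1157)
flip (813/1157) -> (1157/813): both odd, 813 mod 4 = 1, 1157 mod 4 = 1, so the flip contributes +1; sign now -1
(1157/813): 1157 mod 813 = 344, so (1157/813) = (344/813)
factor out 2^3: 344 = 2^3·43; with 813 mod 8 = 5, (2/813) = -1; sign now +1; continue with (43/813)
flip (43/813) -> (813/43): both odd, 43 mod 4 = 3, 813 mod 4 = 1, so the flip contributes +1; sign now +1
(813/43): 813 mod 43 = 39, so (813/43) = (39/43)
flip (39/43) -> (43/39): both odd, 39 mod 4 = 3, 43 mod 4 = 3, so the flip contributes -1; sign now -1
(43/39): 43 mod 39 = 4, so (43/39) = (4/39)
factor out 2^2: 4 = 2^2·1; with 39 mod 8 = 7, (2/39) = +1; sign now -1; continue with (1/39)
reached (1/39) = 1, so the symbol is -1

-1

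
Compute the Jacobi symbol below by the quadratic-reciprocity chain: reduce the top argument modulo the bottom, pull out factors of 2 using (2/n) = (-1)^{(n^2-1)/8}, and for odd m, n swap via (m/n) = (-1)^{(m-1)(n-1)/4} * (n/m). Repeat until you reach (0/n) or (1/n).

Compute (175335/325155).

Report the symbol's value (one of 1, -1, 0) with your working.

0

flip (175335/325155) -> (325155/175335): both odd, 175335 mod 4 = 3, 325155 mod 4 = 3, so the flip contributes -1; sign now -1
(325155/175335): 325155 mod 175335 = 149820, so (325155/175335) = (149820/175335)
factor out 2^2: 149820 = 2^2·37455; with 175335 mod 8 = 7, (2/175335) = +1; sign now -1; continue with (37455/175335)
flip (37455/175335) -> (175335/37455): both odd, 37455 mod 4 = 3, 175335 mod 4 = 3, so the flip contributes -1; sign now +1
(175335/37455): 175335 mod 37455 = 25515, so (175335/37455) = (25515/37455)
flip (25515/37455) -> (37455/25515): both odd, 25515 mod 4 = 3, 37455 mod 4 = 3, so the flip contributes -1; sign now -1
(37455/25515): 37455 mod 25515 = 11940, so (37455/25515) = (11940/25515)
factor out 2^2: 11940 = 2^2·2985; with 25515 mod 8 = 3, (2/25515) = -1; sign now -1; continue with (2985/25515)
flip (2985/25515) -> (25515/2985): both odd, 2985 mod 4 = 1, 25515 mod 4 = 3, so the flip contributes +1; sign now -1
(25515/2985): 25515 mod 2985 = 1635, so (25515/2985) = (1635/2985)
flip (1635/2985) -> (2985/1635): both odd, 1635 mod 4 = 3, 2985 mod 4 = 1, so the flip contributes +1; sign now -1
(2985/1635): 2985 mod 1635 = 1350, so (2985/1635) = (1350/1635)
factor out 2^1: 1350 = 2^1·675; with 1635 mod 8 = 3, (2/1635) = -1; sign now +1; continue with (675/1635)
flip (675/1635) -> (1635/675): both odd, 675 mod 4 = 3, 1635 mod 4 = 3, so the flip contributes -1; sign now -1
(1635/675): 1635 mod 675 = 285, so (1635/675) = (285/675)
flip (285/675) -> (675/285): both odd, 285 mod 4 = 1, 675 mod 4 = 3, so the flip contributes +1; sign now -1
(675/285): 675 mod 285 = 105, so (675/285) = (105/285)
flip (105/285) -> (285/105): both odd, 105 mod 4 = 1, 285 mod 4 = 1, so the flip contributes +1; sign now -1
(285/105): 285 mod 105 = 75, so (285/105) = (75/105)
flip (75/105) -> (105/75): both odd, 75 mod 4 = 3, 105 mod 4 = 1, so the flip contributes +1; sign now -1
(105/75): 105 mod 75 = 30, so (105/75) = (30/75)
factor out 2^1: 30 = 2^1·15; with 75 mod 8 = 3, (2/75) = -1; sign now +1; continue with (15/75)
flip (15/75) -> (75/15): both odd, 15 mod 4 = 3, 75 mod 4 = 3, so the flip contributes -1; sign now -1
(75/15): 75 mod 15 = 0, so (75/15) = (0/15)
reached (0/15); gcd(a, n) > 1, so (0/15) = 0 and the symbol is 0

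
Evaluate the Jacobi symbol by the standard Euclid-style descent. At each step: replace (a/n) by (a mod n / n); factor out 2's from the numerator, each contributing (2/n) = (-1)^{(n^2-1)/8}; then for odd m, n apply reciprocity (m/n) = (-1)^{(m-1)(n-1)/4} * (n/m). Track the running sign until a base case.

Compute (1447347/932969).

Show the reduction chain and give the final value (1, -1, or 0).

-1

(1447347/932969): 1447347 mod 932969 = 514378, so (1447347/932969) = (514378/932969)
factor out 2^1: 514378 = 2^1·257189; with 932969 mod 8 = 1, (2/932969) = +1; sign now +1; continue with (257189/932969)
flip (257189/932969) -> (932969/257189): both odd, 257189 mod 4 = 1, 932969 mod 4 = 1, so the flip contributes +1; sign now +1
(932969/257189): 932969 mod 257189 = 161402, so (932969/257189) = (161402/257189)
factor out 2^1: 161402 = 2^1·80701; with 257189 mod 8 = 5, (2/257189) = -1; sign now -1; continue with (80701/257189)
flip (80701/257189) -> (257189/80701): both odd, 80701 mod 4 = 1, 257189 mod 4 = 1, so the flip contributes +1; sign now -1
(257189/80701): 257189 mod 80701 = 15086, so (257189/80701) = (15086/80701)
factor out 2^1: 15086 = 2^1·7543; with 80701 mod 8 = 5, (2/80701) = -1; sign now +1; continue with (7543/80701)
flip (7543/80701) -> (80701/7543): both odd, 7543 mod 4 = 3, 80701 mod 4 = 1, so the flip contributes +1; sign now +1
(80701/7543): 80701 mod 7543 = 5271, so (80701/7543) = (5271/7543)
flip (5271/7543) -> (7543/5271): both odd, 5271 mod 4 = 3, 7543 mod 4 = 3, so the flip contributes -1; sign now -1
(7543/5271): 7543 mod 5271 = 2272, so (7543/5271) = (2272/5271)
factor out 2^5: 2272 = 2^5·71; with 5271 mod 8 = 7, (2/5271) = +1; sign now -1; continue with (71/5271)
flip (71/5271) -> (5271/71): both odd, 71 mod 4 = 3, 5271 mod 4 = 3, so the flip contributes -1; sign now +1
(5271/71): 5271 mod 71 = 17, so (5271/71) = (17/71)
flip (17/71) -> (71/17): both odd, 17 mod 4 = 1, 71 mod 4 = 3, so the flip contributes +1; sign now +1
(71/17): 71 mod 17 = 3, so (71/17) = (3/17)
flip (3/17) -> (17/3): both odd, 3 mod 4 = 3, 17 mod 4 = 1, so the flip contributes +1; sign now +1
(17/3): 17 mod 3 = 2, so (17/3) = (2/3)
factor out 2^1: 2 = 2^1·1; with 3 mod 8 = 3, (2/3) = -1; sign now -1; continue with (1/3)
reached (1/3) = 1, so the symbol is -1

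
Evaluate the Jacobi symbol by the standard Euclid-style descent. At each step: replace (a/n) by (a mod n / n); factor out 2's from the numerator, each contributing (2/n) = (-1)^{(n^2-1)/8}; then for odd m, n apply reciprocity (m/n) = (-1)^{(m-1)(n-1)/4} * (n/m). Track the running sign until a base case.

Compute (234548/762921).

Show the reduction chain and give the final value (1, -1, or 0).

234548 = 2^2·58637; (2/762921) = +1 since 762921 mod 8 = 1, so (234548/762921) = (+1)^2·(58637/762921); sign now +1
reciprocity: (58637/762921) = +1·(762921/58637) since 58637 mod 4 = 1, 762921 mod 4 = 1; sign now +1
(762921/58637) = (640/58637)   [reduce mod 58637]
640 = 2^7·5; (2/58637) = -1 since 58637 mod 8 = 5, so (640/58637) = (-1)^7·(5/58637); sign now -1
reciprocity: (5/58637) = +1·(58637/5) since 5 mod 4 = 1, 58637 mod 4 = 1; sign now -1
(58637/5) = (2/5)   [reduce mod 5]
2 = 2^1·1; (2/5) = -1 since 5 mod 8 = 5, so (2/5) = (-1)^1·(1/5); sign now +1
(1/5) = 1; final value = sign = +1

1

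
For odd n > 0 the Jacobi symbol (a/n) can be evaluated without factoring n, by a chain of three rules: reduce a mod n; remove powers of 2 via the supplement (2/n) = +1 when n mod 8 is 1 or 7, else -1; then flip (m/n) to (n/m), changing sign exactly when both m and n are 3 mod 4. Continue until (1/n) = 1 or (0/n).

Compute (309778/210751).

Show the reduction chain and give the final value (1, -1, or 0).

(309778/210751): 309778 mod 210751 = 99027, so (309778/210751) = (99027/210751)
flip (99027/210751) -> (210751/99027): both odd, 99027 mod 4 = 3, 210751 mod 4 = 3, so the flip contributes -1; sign now -1
(210751/99027): 210751 mod 99027 = 12697, so (210751/99027) = (12697/99027)
flip (12697/99027) -> (99027/12697): both odd, 12697 mod 4 = 1, 99027 mod 4 = 3, so the flip contributes +1; sign now -1
(99027/12697): 99027 mod 12697 = 10148, so (99027/12697) = (10148/12697)
factor out 2^2: 10148 = 2^2·2537; with 12697 mod 8 = 1, (2/12697) = +1; sign now -1; continue with (2537/12697)
flip (2537/12697) -> (12697/2537): both odd, 2537 mod 4 = 1, 12697 mod 4 = 1, so the flip contributes +1; sign now -1
(12697/2537): 12697 mod 2537 = 12, so (12697/2537) = (12/2537)
factor out 2^2: 12 = 2^2·3; with 2537 mod 8 = 1, (2/2537) = +1; sign now -1; continue with (3/2537)
flip (3/2537) -> (2537/3): both odd, 3 mod 4 = 3, 2537 mod 4 = 1, so the flip contributes +1; sign now -1
(2537/3): 2537 mod 3 = 2, so (2537/3) = (2/3)
factor out 2^1: 2 = 2^1·1; with 3 mod 8 = 3, (2/3) = -1; sign now +1; continue with (1/3)
reached (1/3) = 1, so the symbol is +1

1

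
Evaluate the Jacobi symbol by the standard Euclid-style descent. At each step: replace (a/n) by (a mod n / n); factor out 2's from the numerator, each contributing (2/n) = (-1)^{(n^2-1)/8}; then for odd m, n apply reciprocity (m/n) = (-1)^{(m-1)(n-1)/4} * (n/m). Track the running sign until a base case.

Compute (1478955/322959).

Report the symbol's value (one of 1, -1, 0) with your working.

0

(1478955/322959) = (187119/322959)   [reduce mod 322959]
reciprocity: (187119/322959) = -1·(322959/187119) since 187119 mod 4 = 3, 322959 mod 4 = 3; sign now -1
(322959/187119) = (135840/187119)   [reduce mod 187119]
135840 = 2^5·4245; (2/187119) = +1 since 187119 mod 8 = 7, so (135840/187119) = (+1)^5·(4245/187119); sign now -1
reciprocity: (4245/187119) = +1·(187119/4245) since 4245 mod 4 = 1, 187119 mod 4 = 3; sign now -1
(187119/4245) = (339/4245)   [reduce mod 4245]
reciprocity: (339/4245) = +1·(4245/339) since 339 mod 4 = 3, 4245 mod 4 = 1; sign now -1
(4245/339) = (177/339)   [reduce mod 339]
reciprocity: (177/339) = +1·(339/177) since 177 mod 4 = 1, 339 mod 4 = 3; sign now -1
(339/177) = (162/177)   [reduce mod 177]
162 = 2^1·81; (2/177) = +1 since 177 mod 8 = 1, so (162/177) = (+1)^1·(81/177); sign now -1
reciprocity: (81/177) = +1·(177/81) since 81 mod 4 = 1, 177 mod 4 = 1; sign now -1
(177/81) = (15/81)   [reduce mod 81]
reciprocity: (15/81) = +1·(81/15) since 15 mod 4 = 3, 81 mod 4 = 1; sign now -1
(81/15) = (6/15)   [reduce mod 15]
6 = 2^1·3; (2/15) = +1 since 15 mod 8 = 7, so (6/15) = (+1)^1·(3/15); sign now -1
reciprocity: (3/15) = -1·(15/3) since 3 mod 4 = 3, 15 mod 4 = 3; sign now +1
(15/3) = (0/3)   [reduce mod 3]
(0/3) = 0   [gcd(a, n) > 1]; final value = 0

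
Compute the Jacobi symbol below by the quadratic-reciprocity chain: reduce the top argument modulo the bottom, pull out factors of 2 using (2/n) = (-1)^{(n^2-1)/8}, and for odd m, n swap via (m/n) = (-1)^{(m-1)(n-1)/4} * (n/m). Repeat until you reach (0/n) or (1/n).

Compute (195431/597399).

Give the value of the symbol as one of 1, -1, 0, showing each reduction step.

flip (195431/597399) -> (597399/195431): both odd, 195431 mod 4 = 3, 597399 mod 4 = 3, so the flip contributes -1; sign now -1
(597399/195431): 597399 mod 195431 = 11106, so (597399/195431) = (11106/195431)
factor out 2^1: 11106 = 2^1·5553; with 195431 mod 8 = 7, (2/195431) = +1; sign now -1; continue with (5553/195431)
flip (5553/195431) -> (195431/5553): both odd, 5553 mod 4 = 1, 195431 mod 4 = 3, so the flip contributes +1; sign now -1
(195431/5553): 195431 mod 5553 = 1076, so (195431/5553) = (1076/5553)
factor out 2^2: 1076 = 2^2·269; with 5553 mod 8 = 1, (2/5553) = +1; sign now -1; continue with (269/5553)
flip (269/5553) -> (5553/269): both odd, 269 mod 4 = 1, 5553 mod 4 = 1, so the flip contributes +1; sign now -1
(5553/269): 5553 mod 269 = 173, so (5553/269) = (173/269)
flip (173/269) -> (269/173): both odd, 173 mod 4 = 1, 269 mod 4 = 1, so the flip contributes +1; sign now -1
(269/173): 269 mod 173 = 96, so (269/173) = (96/173)
factor out 2^5: 96 = 2^5·3; with 173 mod 8 = 5, (2/173) = -1; sign now +1; continue with (3/173)
flip (3/173) -> (173/3): both odd, 3 mod 4 = 3, 173 mod 4 = 1, so the flip contributes +1; sign now +1
(173/3): 173 mod 3 = 2, so (173/3) = (2/3)
factor out 2^1: 2 = 2^1·1; with 3 mod 8 = 3, (2/3) = -1; sign now -1; continue with (1/3)
reached (1/3) = 1, so the symbol is -1

-1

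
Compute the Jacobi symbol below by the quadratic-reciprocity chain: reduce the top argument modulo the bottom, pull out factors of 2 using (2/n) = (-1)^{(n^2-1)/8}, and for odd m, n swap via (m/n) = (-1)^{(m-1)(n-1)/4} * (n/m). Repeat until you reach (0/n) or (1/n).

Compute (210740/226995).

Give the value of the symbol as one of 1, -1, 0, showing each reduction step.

factor out 2^2: 210740 = 2^2·52685; with 226995 mod 8 = 3, (2/226995) = -1; sign now +1; continue with (52685/226995)
flip (52685/226995) -> (226995/52685): both odd, 52685 mod 4 = 1, 226995 mod 4 = 3, so the flip contributes +1; sign now +1
(226995/52685): 226995 mod 52685 = 16255, so (226995/52685) = (16255/52685)
flip (16255/52685) -> (52685/16255): both odd, 16255 mod 4 = 3, 52685 mod 4 = 1, so the flip contributes +1; sign now +1
(52685/16255): 52685 mod 16255 = 3920, so (52685/16255) = (3920/16255)
factor out 2^4: 3920 = 2^4·245; with 16255 mod 8 = 7, (2/16255) = +1; sign now +1; continue with (245/16255)
flip (245/16255) -> (16255/245): both odd, 245 mod 4 = 1, 16255 mod 4 = 3, so the flip contributes +1; sign now +1
(16255/245): 16255 mod 245 = 85, so (16255/245) = (85/245)
flip (85/245) -> (245/85): both odd, 85 mod 4 = 1, 245 mod 4 = 1, so the flip contributes +1; sign now +1
(245/85): 245 mod 85 = 75, so (245/85) = (75/85)
flip (75/85) -> (85/75): both odd, 75 mod 4 = 3, 85 mod 4 = 1, so the flip contributes +1; sign now +1
(85/75): 85 mod 75 = 10, so (85/75) = (10/75)
factor out 2^1: 10 = 2^1·5; with 75 mod 8 = 3, (2/75) = -1; sign now -1; continue with (5/75)
flip (5/75) -> (75/5): both odd, 5 mod 4 = 1, 75 mod 4 = 3, so the flip contributes +1; sign now -1
(75/5): 75 mod 5 = 0, so (75/5) = (0/5)
reached (0/5); gcd(a, n) > 1, so (0/5) = 0 and the symbol is 0

0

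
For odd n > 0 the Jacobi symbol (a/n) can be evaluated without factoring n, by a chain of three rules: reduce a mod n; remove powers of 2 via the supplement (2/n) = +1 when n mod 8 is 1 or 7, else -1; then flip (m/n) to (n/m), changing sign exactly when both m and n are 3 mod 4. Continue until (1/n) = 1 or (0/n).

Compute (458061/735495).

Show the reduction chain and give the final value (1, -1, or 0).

0

reciprocity: (458061/735495) = +1·(735495/458061) since 458061 mod 4 = 1, 735495 mod 4 = 3; sign now +1
(735495/458061) = (277434/458061)   [reduce mod 458061]
277434 = 2^1·138717; (2/458061) = -1 since 458061 mod 8 = 5, so (277434/458061) = (-1)^1·(138717/458061); sign now -1
reciprocity: (138717/458061) = +1·(458061/138717) since 138717 mod 4 = 1, 458061 mod 4 = 1; sign now -1
(458061/138717) = (41910/138717)   [reduce mod 138717]
41910 = 2^1·20955; (2/138717) = -1 since 138717 mod 8 = 5, so (41910/138717) = (-1)^1·(20955/138717); sign now +1
reciprocity: (20955/138717) = +1·(138717/20955) since 20955 mod 4 = 3, 138717 mod 4 = 1; sign now +1
(138717/20955) = (12987/20955)   [reduce mod 20955]
reciprocity: (12987/20955) = -1·(20955/12987) since 12987 mod 4 = 3, 20955 mod 4 = 3; sign now -1
(20955/12987) = (7968/12987)   [reduce mod 12987]
7968 = 2^5·249; (2/12987) = -1 since 12987 mod 8 = 3, so (7968/12987) = (-1)^5·(249/12987); sign now +1
reciprocity: (249/12987) = +1·(12987/249) since 249 mod 4 = 1, 12987 mod 4 = 3; sign now +1
(12987/249) = (39/249)   [reduce mod 249]
reciprocity: (39/249) = +1·(249/39) since 39 mod 4 = 3, 249 mod 4 = 1; sign now +1
(249/39) = (15/39)   [reduce mod 39]
reciprocity: (15/39) = -1·(39/15) since 15 mod 4 = 3, 39 mod 4 = 3; sign now -1
(39/15) = (9/15)   [reduce mod 15]
reciprocity: (9/15) = +1·(15/9) since 9 mod 4 = 1, 15 mod 4 = 3; sign now -1
(15/9) = (6/9)   [reduce mod 9]
6 = 2^1·3; (2/9) = +1 since 9 mod 8 = 1, so (6/9) = (+1)^1·(3/9); sign now -1
reciprocity: (3/9) = +1·(9/3) since 3 mod 4 = 3, 9 mod 4 = 1; sign now -1
(9/3) = (0/3)   [reduce mod 3]
(0/3) = 0   [gcd(a, n) > 1]; final value = 0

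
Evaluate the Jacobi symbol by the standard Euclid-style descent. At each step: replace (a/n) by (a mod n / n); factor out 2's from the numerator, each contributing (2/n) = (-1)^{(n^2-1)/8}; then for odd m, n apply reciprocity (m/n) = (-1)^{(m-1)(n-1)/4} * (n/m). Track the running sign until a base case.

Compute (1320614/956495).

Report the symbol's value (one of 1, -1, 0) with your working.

(1320614/956495) = (364119/956495)   [reduce mod 956495]
reciprocity: (364119/956495) = -1·(956495/364119) since 364119 mod 4 = 3, 956495 mod 4 = 3; sign now -1
(956495/364119) = (228257/364119)   [reduce mod 364119]
reciprocity: (228257/364119) = +1·(364119/228257) since 228257 mod 4 = 1, 364119 mod 4 = 3; sign now -1
(364119/228257) = (135862/228257)   [reduce mod 228257]
135862 = 2^1·67931; (2/228257) = +1 since 228257 mod 8 = 1, so (135862/228257) = (+1)^1·(67931/228257); sign now -1
reciprocity: (67931/228257) = +1·(228257/67931) since 67931 mod 4 = 3, 228257 mod 4 = 1; sign now -1
(228257/67931) = (24464/67931)   [reduce mod 67931]
24464 = 2^4·1529; (2/67931) = -1 since 67931 mod 8 = 3, so (24464/67931) = (-1)^4·(1529/67931); sign now -1
reciprocity: (1529/67931) = +1·(67931/1529) since 1529 mod 4 = 1, 67931 mod 4 = 3; sign now -1
(67931/1529) = (655/1529)   [reduce mod 1529]
reciprocity: (655/1529) = +1·(1529/655) since 655 mod 4 = 3, 1529 mod 4 = 1; sign now -1
(1529/655) = (219/655)   [reduce mod 655]
reciprocity: (219/655) = -1·(655/219) since 219 mod 4 = 3, 655 mod 4 = 3; sign now +1
(655/219) = (217/219)   [reduce mod 219]
reciprocity: (217/219) = +1·(219/217) since 217 mod 4 = 1, 219 mod 4 = 3; sign now +1
(219/217) = (2/217)   [reduce mod 217]
2 = 2^1·1; (2/217) = +1 since 217 mod 8 = 1, so (2/217) = (+1)^1·(1/217); sign now +1
(1/217) = 1; final value = sign = +1

1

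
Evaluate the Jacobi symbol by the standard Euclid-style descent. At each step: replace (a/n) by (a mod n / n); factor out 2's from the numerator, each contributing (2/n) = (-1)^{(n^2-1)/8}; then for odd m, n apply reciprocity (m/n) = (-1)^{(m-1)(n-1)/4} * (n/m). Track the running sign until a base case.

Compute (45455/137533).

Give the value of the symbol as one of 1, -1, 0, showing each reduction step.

flip (45455/137533) -> (137533/45455): both odd, 45455 mod 4 = 3, 137533 mod 4 = 1, so the flip contributes +1; sign now +1
(137533/45455): 137533 mod 45455 = 1168, so (137533/45455) = (1168/45455)
factor out 2^4: 1168 = 2^4·73; with 45455 mod 8 = 7, (2/45455) = +1; sign now +1; continue with (73/45455)
flip (73/45455) -> (45455/73): both odd, 73 mod 4 = 1, 45455 mod 4 = 3, so the flip contributes +1; sign now +1
(45455/73): 45455 mod 73 = 49, so (45455/73) = (49/73)
flip (49/73) -> (73/49): both odd, 49 mod 4 = 1, 73 mod 4 = 1, so the flip contributes +1; sign now +1
(73/49): 73 mod 49 = 24, so (73/49) = (24/49)
factor out 2^3: 24 = 2^3·3; with 49 mod 8 = 1, (2/49) = +1; sign now +1; continue with (3/49)
flip (3/49) -> (49/3): both odd, 3 mod 4 = 3, 49 mod 4 = 1, so the flip contributes +1; sign now +1
(49/3): 49 mod 3 = 1, so (49/3) = (1/3)
reached (1/3) = 1, so the symbol is +1

1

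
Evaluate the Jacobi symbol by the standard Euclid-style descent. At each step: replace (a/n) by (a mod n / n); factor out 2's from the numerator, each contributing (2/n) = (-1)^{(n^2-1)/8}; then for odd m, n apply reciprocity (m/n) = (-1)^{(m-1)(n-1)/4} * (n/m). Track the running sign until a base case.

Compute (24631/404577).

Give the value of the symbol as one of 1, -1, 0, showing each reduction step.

1

reciprocity: (24631/404577) = +1·(404577/24631) since 24631 mod 4 = 3, 404577 mod 4 = 1; sign now +1
(404577/24631) = (10481/24631)   [reduce mod 24631]
reciprocity: (10481/24631) = +1·(24631/10481) since 10481 mod 4 = 1, 24631 mod 4 = 3; sign now +1
(24631/10481) = (3669/10481)   [reduce mod 10481]
reciprocity: (3669/10481) = +1·(10481/3669) since 3669 mod 4 = 1, 10481 mod 4 = 1; sign now +1
(10481/3669) = (3143/3669)   [reduce mod 3669]
reciprocity: (3143/3669) = +1·(3669/3143) since 3143 mod 4 = 3, 3669 mod 4 = 1; sign now +1
(3669/3143) = (526/3143)   [reduce mod 3143]
526 = 2^1·263; (2/3143) = +1 since 3143 mod 8 = 7, so (526/3143) = (+1)^1·(263/3143); sign now +1
reciprocity: (263/3143) = -1·(3143/263) since 263 mod 4 = 3, 3143 mod 4 = 3; sign now -1
(3143/263) = (250/263)   [reduce mod 263]
250 = 2^1·125; (2/263) = +1 since 263 mod 8 = 7, so (250/263) = (+1)^1·(125/263); sign now -1
reciprocity: (125/263) = +1·(263/125) since 125 mod 4 = 1, 263 mod 4 = 3; sign now -1
(263/125) = (13/125)   [reduce mod 125]
reciprocity: (13/125) = +1·(125/13) since 13 mod 4 = 1, 125 mod 4 = 1; sign now -1
(125/13) = (8/13)   [reduce mod 13]
8 = 2^3·1; (2/13) = -1 since 13 mod 8 = 5, so (8/13) = (-1)^3·(1/13); sign now +1
(1/13) = 1; final value = sign = +1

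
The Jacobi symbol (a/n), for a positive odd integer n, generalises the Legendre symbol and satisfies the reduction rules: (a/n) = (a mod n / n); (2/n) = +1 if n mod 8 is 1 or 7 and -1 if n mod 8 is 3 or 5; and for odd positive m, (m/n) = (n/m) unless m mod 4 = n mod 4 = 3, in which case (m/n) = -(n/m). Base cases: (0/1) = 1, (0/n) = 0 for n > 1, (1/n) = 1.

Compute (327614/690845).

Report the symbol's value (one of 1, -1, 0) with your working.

327614 = 2^1·163807; (2/690845) = -1 since 690845 mod 8 = 5, so (327614/690845) = (-1)^1·(163807/690845); sign now -1
reciprocity: (163807/690845) = +1·(690845/163807) since 163807 mod 4 = 3, 690845 mod 4 = 1; sign now -1
(690845/163807) = (35617/163807)   [reduce mod 163807]
reciprocity: (35617/163807) = +1·(163807/35617) since 35617 mod 4 = 1, 163807 mod 4 = 3; sign now -1
(163807/35617) = (21339/35617)   [reduce mod 35617]
reciprocity: (21339/35617) = +1·(35617/21339) since 21339 mod 4 = 3, 35617 mod 4 = 1; sign now -1
(35617/21339) = (14278/21339)   [reduce mod 21339]
14278 = 2^1·7139; (2/21339) = -1 since 21339 mod 8 = 3, so (14278/21339) = (-1)^1·(7139/21339); sign now +1
reciprocity: (7139/21339) = -1·(21339/7139) since 7139 mod 4 = 3, 21339 mod 4 = 3; sign now -1
(21339/7139) = (7061/7139)   [reduce mod 7139]
reciprocity: (7061/7139) = +1·(7139/7061) since 7061 mod 4 = 1, 7139 mod 4 = 3; sign now -1
(7139/7061) = (78/7061)   [reduce mod 7061]
78 = 2^1·39; (2/7061) = -1 since 7061 mod 8 = 5, so (78/7061) = (-1)^1·(39/7061); sign now +1
reciprocity: (39/7061) = +1·(7061/39) since 39 mod 4 = 3, 7061 mod 4 = 1; sign now +1
(7061/39) = (2/39)   [reduce mod 39]
2 = 2^1·1; (2/39) = +1 since 39 mod 8 = 7, so (2/39) = (+1)^1·(1/39); sign now +1
(1/39) = 1; final value = sign = +1

1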